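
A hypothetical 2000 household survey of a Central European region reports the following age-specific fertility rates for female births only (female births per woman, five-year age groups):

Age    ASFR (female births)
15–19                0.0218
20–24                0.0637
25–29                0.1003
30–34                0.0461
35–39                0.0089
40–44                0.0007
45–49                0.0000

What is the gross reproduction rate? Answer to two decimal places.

Sum of female ASFRs = 0.0218 + 0.0637 + 0.1003 + 0.0461 + 0.0089 + 0.0007 + 0.0000 = 0.2415
GRR = 5 × 0.2415 = 1.2075

1.21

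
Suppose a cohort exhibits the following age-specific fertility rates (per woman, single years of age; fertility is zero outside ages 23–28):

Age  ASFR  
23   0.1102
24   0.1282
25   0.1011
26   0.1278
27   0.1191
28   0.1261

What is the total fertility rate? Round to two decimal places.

0.71

Sum of ASFRs = 0.1102 + 0.1282 + 0.1011 + 0.1278 + 0.1191 + 0.1261 = 0.7125
TFR = 0.7125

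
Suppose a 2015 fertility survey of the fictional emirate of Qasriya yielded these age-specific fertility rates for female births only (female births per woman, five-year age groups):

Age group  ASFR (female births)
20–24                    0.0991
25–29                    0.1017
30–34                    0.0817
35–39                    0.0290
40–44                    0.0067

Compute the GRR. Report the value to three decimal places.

1.591

Sum of female ASFRs = 0.0991 + 0.1017 + 0.0817 + 0.0290 + 0.0067 = 0.3182
GRR = 5 × 0.3182 = 1.591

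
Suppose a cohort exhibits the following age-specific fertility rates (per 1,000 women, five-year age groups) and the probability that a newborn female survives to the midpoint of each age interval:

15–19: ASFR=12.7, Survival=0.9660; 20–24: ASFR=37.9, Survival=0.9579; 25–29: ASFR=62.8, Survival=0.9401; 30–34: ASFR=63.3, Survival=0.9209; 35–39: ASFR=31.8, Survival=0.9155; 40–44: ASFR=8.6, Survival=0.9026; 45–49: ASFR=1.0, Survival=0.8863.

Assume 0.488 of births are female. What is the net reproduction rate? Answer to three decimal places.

0.497

Proportion female at birth = 0.488.
Per-age-group product (5 × ASFR × survival probability):
  15–19: 5 × 12.7/1000 × 0.9660 = 0.06134
  20–24: 5 × 37.9/1000 × 0.9579 = 0.18152
  25–29: 5 × 62.8/1000 × 0.9401 = 0.29519
  30–34: 5 × 63.3/1000 × 0.9209 = 0.29146
  35–39: 5 × 31.8/1000 × 0.9155 = 0.14556
  40–44: 5 × 8.6/1000 × 0.9026 = 0.03881
  45–49: 5 × 1.0/1000 × 0.8863 = 0.00443
Sum = 1.01831
NRR = 0.488 × 1.01831 = 0.49694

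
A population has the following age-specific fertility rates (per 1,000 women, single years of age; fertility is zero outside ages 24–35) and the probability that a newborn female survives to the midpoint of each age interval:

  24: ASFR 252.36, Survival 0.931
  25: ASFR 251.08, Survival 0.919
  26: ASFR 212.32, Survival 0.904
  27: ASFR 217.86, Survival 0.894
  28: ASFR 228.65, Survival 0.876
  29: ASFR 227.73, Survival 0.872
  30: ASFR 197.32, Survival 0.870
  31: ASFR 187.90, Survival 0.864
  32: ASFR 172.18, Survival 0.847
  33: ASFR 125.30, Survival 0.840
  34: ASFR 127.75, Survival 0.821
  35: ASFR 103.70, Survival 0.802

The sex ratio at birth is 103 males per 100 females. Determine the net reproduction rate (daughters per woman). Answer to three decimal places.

Proportion female at birth = 100 / (100 + 103) = 0.49261.
Survival-weighted fertility by age (1·fₓ·Sₓ):
  24: 1 × 252.36/1000 × 0.931 = 0.23495
  25: 1 × 251.08/1000 × 0.919 = 0.23074
  26: 1 × 212.32/1000 × 0.904 = 0.19194
  27: 1 × 217.86/1000 × 0.894 = 0.19477
  28: 1 × 228.65/1000 × 0.876 = 0.20030
  29: 1 × 227.73/1000 × 0.872 = 0.19858
  30: 1 × 197.32/1000 × 0.870 = 0.17167
  31: 1 × 187.90/1000 × 0.864 = 0.16235
  32: 1 × 172.18/1000 × 0.847 = 0.14584
  33: 1 × 125.30/1000 × 0.840 = 0.10525
  34: 1 × 127.75/1000 × 0.821 = 0.10488
  35: 1 × 103.70/1000 × 0.802 = 0.08317
Sum = 2.02444
NRR = 0.49261 × 2.02444 = 0.99726

0.997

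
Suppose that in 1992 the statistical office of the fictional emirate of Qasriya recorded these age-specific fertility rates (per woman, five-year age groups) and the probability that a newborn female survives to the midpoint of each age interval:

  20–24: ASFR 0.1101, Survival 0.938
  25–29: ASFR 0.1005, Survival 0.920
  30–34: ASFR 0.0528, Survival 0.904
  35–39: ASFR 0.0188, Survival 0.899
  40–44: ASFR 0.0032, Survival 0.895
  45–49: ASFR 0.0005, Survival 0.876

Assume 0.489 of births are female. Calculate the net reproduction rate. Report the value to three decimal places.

Proportion female at birth = 0.489.
Per-age-group product (5 × ASFR × survival probability):
  20–24: 5 × 0.1101 × 0.938 = 0.51637
  25–29: 5 × 0.1005 × 0.920 = 0.46230
  30–34: 5 × 0.0528 × 0.904 = 0.23866
  35–39: 5 × 0.0188 × 0.899 = 0.08451
  40–44: 5 × 0.0032 × 0.895 = 0.01432
  45–49: 5 × 0.0005 × 0.876 = 0.00219
Sum = 1.31835
NRR = 0.489 × 1.31835 = 0.64467
An NRR under 1 implies long-run decline under these rates.

0.645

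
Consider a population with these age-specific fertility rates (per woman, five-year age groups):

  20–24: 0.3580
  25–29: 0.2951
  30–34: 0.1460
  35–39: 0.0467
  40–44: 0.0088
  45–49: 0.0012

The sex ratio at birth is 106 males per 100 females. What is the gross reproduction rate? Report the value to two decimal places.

Proportion female at birth = 100 / (100 + 106) = 0.48544.
Sum of ASFRs = 0.3580 + 0.2951 + 0.1460 + 0.0467 + 0.0088 + 0.0012 = 0.8558
TFR = 5 × 0.8558 = 4.279
GRR = 0.48544 × 4.279 = 2.07720

2.08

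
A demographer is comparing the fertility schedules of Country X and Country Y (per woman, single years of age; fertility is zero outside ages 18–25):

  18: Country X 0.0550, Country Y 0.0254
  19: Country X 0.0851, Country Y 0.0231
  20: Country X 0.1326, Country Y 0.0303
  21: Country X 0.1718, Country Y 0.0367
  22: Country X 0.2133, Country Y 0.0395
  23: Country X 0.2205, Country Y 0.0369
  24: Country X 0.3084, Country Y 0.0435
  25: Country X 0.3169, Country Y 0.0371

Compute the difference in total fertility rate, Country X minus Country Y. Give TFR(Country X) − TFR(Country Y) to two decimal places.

Country X:
  Sum of ASFRs = 0.0550 + 0.0851 + 0.1326 + 0.1718 + 0.2133 + 0.2205 + 0.3084 + 0.3169 = 1.5036
  TFR = 1.5036
Country Y:
  Sum of ASFRs = 0.0254 + 0.0231 + 0.0303 + 0.0367 + 0.0395 + 0.0369 + 0.0435 + 0.0371 = 0.2725
  TFR = 0.2725
Difference = 1.5036 − 0.2725 = 1.2311

1.23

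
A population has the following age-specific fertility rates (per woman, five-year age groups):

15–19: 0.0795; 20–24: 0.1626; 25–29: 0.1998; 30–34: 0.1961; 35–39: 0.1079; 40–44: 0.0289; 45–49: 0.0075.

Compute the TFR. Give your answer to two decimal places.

3.91

Sum of ASFRs = 0.0795 + 0.1626 + 0.1998 + 0.1961 + 0.1079 + 0.0289 + 0.0075 = 0.7823
TFR = 5 × 0.7823 = 3.9115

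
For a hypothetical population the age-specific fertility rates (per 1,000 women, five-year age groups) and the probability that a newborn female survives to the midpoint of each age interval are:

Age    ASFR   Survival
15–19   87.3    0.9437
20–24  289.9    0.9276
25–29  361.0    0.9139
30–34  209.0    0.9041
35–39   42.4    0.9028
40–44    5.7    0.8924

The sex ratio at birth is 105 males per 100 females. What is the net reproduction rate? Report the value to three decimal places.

2.228

Proportion female at birth = 100 / (100 + 105) = 0.48780.
Weighting each age-specific rate by interval width and survival:
  15–19: 5 × 87.3/1000 × 0.9437 = 0.41193
  20–24: 5 × 289.9/1000 × 0.9276 = 1.34456
  25–29: 5 × 361.0/1000 × 0.9139 = 1.64959
  30–34: 5 × 209.0/1000 × 0.9041 = 0.94478
  35–39: 5 × 42.4/1000 × 0.9028 = 0.19139
  40–44: 5 × 5.7/1000 × 0.8924 = 0.02543
Sum = 4.56768
NRR = 0.48780 × 4.56768 = 2.22811
An NRR exceeding 1 indicates intrinsic growth under these rates.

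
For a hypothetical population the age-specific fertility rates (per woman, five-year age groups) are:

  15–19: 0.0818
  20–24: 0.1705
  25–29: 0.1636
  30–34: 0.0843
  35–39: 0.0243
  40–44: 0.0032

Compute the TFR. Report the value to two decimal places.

Sum of ASFRs = 0.0818 + 0.1705 + 0.1636 + 0.0843 + 0.0243 + 0.0032 = 0.5277
TFR = 5 × 0.5277 = 2.6385

2.64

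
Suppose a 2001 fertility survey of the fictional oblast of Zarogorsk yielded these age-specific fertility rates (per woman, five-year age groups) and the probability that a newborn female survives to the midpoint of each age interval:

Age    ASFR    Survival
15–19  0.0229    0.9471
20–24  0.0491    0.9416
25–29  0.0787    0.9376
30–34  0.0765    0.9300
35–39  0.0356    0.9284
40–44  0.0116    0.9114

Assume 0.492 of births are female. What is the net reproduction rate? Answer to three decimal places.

Proportion female at birth = 0.492.
Weighting each age-specific rate by interval width and survival:
  15–19: 5 × 0.0229 × 0.9471 = 0.10844
  20–24: 5 × 0.0491 × 0.9416 = 0.23116
  25–29: 5 × 0.0787 × 0.9376 = 0.36895
  30–34: 5 × 0.0765 × 0.9300 = 0.35573
  35–39: 5 × 0.0356 × 0.9284 = 0.16526
  40–44: 5 × 0.0116 × 0.9114 = 0.05286
Sum = 1.28240
NRR = 0.492 × 1.28240 = 0.63094

0.631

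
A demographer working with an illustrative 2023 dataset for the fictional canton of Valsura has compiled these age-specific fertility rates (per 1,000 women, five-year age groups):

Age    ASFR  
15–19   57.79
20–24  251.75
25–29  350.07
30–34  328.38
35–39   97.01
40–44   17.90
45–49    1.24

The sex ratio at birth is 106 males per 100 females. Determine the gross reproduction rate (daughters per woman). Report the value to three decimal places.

2.680

Proportion female at birth = 100 / (100 + 106) = 0.48544.
Sum of ASFRs = 57.79 + 251.75 + 350.07 + 328.38 + 97.01 + 17.90 + 1.24 = 1104.14
TFR = 5 × 1104.14 / 1000 = 5.5207
GRR = 0.48544 × 5.5207 = 2.67997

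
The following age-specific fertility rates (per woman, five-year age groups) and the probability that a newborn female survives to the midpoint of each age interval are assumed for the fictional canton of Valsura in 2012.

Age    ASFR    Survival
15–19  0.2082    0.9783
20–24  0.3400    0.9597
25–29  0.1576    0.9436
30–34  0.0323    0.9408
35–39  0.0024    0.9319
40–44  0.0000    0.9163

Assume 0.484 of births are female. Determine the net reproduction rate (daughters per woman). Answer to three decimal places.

Proportion female at birth = 0.484.
Weighting each age-specific rate by interval width and survival:
  15–19: 5 × 0.2082 × 0.9783 = 1.01841
  20–24: 5 × 0.3400 × 0.9597 = 1.63149
  25–29: 5 × 0.1576 × 0.9436 = 0.74356
  30–34: 5 × 0.0323 × 0.9408 = 0.15194
  35–39: 5 × 0.0024 × 0.9319 = 0.01118
  40–44: 5 × 0.0000 × 0.9163 = 0.00000
Sum = 3.55658
NRR = 0.484 × 3.55658 = 1.72138
NRR > 1, so each generation more than replaces itself.

1.721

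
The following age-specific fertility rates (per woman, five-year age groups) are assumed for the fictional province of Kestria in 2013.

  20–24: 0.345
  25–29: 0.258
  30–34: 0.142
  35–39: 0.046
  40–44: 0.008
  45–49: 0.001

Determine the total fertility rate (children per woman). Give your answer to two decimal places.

4.00

Sum of ASFRs = 0.345 + 0.258 + 0.142 + 0.046 + 0.008 + 0.001 = 0.800
TFR = 5 × 0.800 = 4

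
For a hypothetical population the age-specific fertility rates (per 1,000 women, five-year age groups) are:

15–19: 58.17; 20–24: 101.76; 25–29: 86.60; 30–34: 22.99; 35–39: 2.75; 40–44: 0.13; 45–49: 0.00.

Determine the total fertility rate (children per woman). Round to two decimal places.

Sum of ASFRs = 58.17 + 101.76 + 86.60 + 22.99 + 2.75 + 0.13 + 0.00 = 272.40
TFR = 5 × 272.40 / 1000 = 1.362

1.36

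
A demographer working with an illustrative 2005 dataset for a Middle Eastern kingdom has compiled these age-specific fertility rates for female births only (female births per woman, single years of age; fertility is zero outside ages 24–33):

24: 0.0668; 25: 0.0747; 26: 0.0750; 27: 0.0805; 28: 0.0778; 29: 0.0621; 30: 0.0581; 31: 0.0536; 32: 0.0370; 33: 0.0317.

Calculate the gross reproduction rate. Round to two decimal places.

0.62

Sum of female ASFRs = 0.0668 + 0.0747 + 0.0750 + 0.0805 + 0.0778 + 0.0621 + 0.0581 + 0.0536 + 0.0370 + 0.0317 = 0.6173
GRR = 0.6173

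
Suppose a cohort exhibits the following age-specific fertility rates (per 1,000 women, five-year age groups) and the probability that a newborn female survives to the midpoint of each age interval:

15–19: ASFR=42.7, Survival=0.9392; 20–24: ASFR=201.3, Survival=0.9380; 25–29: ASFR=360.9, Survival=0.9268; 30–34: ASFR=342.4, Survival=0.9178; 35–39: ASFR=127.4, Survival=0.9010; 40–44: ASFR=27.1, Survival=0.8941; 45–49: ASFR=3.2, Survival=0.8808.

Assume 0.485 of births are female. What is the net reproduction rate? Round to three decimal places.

2.472

Proportion female at birth = 0.485.
Per-age-group product (5 × ASFR × survival probability):
  15–19: 5 × 42.7/1000 × 0.9392 = 0.20052
  20–24: 5 × 201.3/1000 × 0.9380 = 0.94410
  25–29: 5 × 360.9/1000 × 0.9268 = 1.67241
  30–34: 5 × 342.4/1000 × 0.9178 = 1.57127
  35–39: 5 × 127.4/1000 × 0.9010 = 0.57394
  40–44: 5 × 27.1/1000 × 0.8941 = 0.12115
  45–49: 5 × 3.2/1000 × 0.8808 = 0.01409
Sum = 5.09748
NRR = 0.485 × 5.09748 = 2.47228
An NRR exceeding 1 indicates intrinsic growth under these rates.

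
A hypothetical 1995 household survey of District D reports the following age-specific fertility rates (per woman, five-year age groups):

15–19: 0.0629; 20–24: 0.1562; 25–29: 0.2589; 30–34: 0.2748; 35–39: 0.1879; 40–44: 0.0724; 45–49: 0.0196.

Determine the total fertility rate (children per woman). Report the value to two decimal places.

Sum of ASFRs = 0.0629 + 0.1562 + 0.2589 + 0.2748 + 0.1879 + 0.0724 + 0.0196 = 1.0327
TFR = 5 × 1.0327 = 5.1635

5.16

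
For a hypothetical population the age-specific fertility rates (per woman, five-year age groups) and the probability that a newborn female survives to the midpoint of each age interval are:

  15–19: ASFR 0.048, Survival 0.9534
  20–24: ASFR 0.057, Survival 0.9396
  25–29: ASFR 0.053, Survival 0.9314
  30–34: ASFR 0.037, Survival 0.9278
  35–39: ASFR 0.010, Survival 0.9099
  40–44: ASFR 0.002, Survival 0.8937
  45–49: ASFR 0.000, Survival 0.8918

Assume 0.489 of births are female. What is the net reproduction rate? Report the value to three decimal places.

Proportion female at birth = 0.489.
Survival-weighted fertility by age (5·fₓ·Sₓ):
  15–19: 5 × 0.048 × 0.9534 = 0.22882
  20–24: 5 × 0.057 × 0.9396 = 0.26779
  25–29: 5 × 0.053 × 0.9314 = 0.24682
  30–34: 5 × 0.037 × 0.9278 = 0.17164
  35–39: 5 × 0.010 × 0.9099 = 0.04550
  40–44: 5 × 0.002 × 0.8937 = 0.00894
  45–49: 5 × 0.000 × 0.8918 = 0.00000
Sum = 0.96951
NRR = 0.489 × 0.96951 = 0.47409

0.474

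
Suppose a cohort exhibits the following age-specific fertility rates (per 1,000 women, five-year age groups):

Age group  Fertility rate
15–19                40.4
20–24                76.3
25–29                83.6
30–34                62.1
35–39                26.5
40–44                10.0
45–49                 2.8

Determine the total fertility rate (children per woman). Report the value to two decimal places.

Sum of ASFRs = 40.4 + 76.3 + 83.6 + 62.1 + 26.5 + 10.0 + 2.8 = 301.7
TFR = 5 × 301.7 / 1000 = 1.5085

1.51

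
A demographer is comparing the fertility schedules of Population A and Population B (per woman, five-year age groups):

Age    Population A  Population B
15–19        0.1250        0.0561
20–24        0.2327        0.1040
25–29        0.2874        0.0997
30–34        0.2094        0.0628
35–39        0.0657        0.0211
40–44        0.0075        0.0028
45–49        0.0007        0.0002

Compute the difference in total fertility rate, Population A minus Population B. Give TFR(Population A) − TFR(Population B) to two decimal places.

2.91

Population A:
  Sum of ASFRs = 0.1250 + 0.2327 + 0.2874 + 0.2094 + 0.0657 + 0.0075 + 0.0007 = 0.9284
  TFR = 5 × 0.9284 = 4.642
Population B:
  Sum of ASFRs = 0.0561 + 0.1040 + 0.0997 + 0.0628 + 0.0211 + 0.0028 + 0.0002 = 0.3467
  TFR = 5 × 0.3467 = 1.7335
Difference = 4.642 − 1.7335 = 2.9085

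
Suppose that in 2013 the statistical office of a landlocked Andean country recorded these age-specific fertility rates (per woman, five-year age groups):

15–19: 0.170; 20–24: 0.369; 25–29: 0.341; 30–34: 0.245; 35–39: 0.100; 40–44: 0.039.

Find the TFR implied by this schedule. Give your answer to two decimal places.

Sum of ASFRs = 0.170 + 0.369 + 0.341 + 0.245 + 0.100 + 0.039 = 1.264
TFR = 5 × 1.264 = 6.32

6.32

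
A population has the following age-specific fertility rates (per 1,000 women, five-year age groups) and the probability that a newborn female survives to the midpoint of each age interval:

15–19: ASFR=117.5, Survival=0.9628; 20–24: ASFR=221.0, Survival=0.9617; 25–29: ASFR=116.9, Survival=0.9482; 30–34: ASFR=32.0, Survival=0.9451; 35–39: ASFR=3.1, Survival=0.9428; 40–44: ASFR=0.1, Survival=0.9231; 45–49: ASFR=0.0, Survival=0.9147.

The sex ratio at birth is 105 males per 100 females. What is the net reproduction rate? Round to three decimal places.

1.146

Proportion female at birth = 100 / (100 + 105) = 0.48780.
Survival-weighted fertility by age (5·fₓ·Sₓ):
  15–19: 5 × 117.5/1000 × 0.9628 = 0.56565
  20–24: 5 × 221.0/1000 × 0.9617 = 1.06268
  25–29: 5 × 116.9/1000 × 0.9482 = 0.55422
  30–34: 5 × 32.0/1000 × 0.9451 = 0.15122
  35–39: 5 × 3.1/1000 × 0.9428 = 0.01461
  40–44: 5 × 0.1/1000 × 0.9231 = 0.00046
  45–49: 5 × 0.0/1000 × 0.9147 = 0.00000
Sum = 2.34884
NRR = 0.48780 × 2.34884 = 1.14576
NRR > 1, so each generation more than replaces itself.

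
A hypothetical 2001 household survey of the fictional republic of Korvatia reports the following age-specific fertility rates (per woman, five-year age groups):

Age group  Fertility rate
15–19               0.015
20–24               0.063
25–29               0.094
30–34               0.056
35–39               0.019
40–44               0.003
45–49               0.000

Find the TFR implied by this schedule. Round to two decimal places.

Sum of ASFRs = 0.015 + 0.063 + 0.094 + 0.056 + 0.019 + 0.003 + 0.000 = 0.250
TFR = 5 × 0.250 = 1.25

1.25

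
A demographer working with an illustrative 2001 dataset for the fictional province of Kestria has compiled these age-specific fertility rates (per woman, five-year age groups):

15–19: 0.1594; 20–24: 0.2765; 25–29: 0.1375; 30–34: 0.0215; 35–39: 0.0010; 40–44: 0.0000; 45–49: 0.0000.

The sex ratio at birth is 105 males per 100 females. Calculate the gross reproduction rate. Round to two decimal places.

1.45

Proportion female at birth = 100 / (100 + 105) = 0.48780.
Sum of ASFRs = 0.1594 + 0.2765 + 0.1375 + 0.0215 + 0.0010 + 0.0000 + 0.0000 = 0.5959
TFR = 5 × 0.5959 = 2.9795
GRR = 0.48780 × 2.9795 = 1.45340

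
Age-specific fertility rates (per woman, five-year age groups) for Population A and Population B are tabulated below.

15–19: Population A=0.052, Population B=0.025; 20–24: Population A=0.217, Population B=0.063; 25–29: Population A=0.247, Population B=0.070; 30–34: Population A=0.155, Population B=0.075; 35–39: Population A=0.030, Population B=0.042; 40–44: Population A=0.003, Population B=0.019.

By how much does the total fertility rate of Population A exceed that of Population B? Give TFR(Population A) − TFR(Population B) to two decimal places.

Population A:
  Sum of ASFRs = 0.052 + 0.217 + 0.247 + 0.155 + 0.030 + 0.003 = 0.704
  TFR = 5 × 0.704 = 3.52
Population B:
  Sum of ASFRs = 0.025 + 0.063 + 0.070 + 0.075 + 0.042 + 0.019 = 0.294
  TFR = 5 × 0.294 = 1.47
Difference = 3.52 − 1.47 = 2.05

2.05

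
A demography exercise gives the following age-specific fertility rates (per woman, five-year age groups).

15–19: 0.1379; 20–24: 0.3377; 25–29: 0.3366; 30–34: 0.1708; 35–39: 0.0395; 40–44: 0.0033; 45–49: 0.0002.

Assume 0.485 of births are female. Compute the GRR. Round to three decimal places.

Proportion female at birth = 0.485.
Sum of ASFRs = 0.1379 + 0.3377 + 0.3366 + 0.1708 + 0.0395 + 0.0033 + 0.0002 = 1.0260
TFR = 5 × 1.0260 = 5.13
GRR = 0.485 × 5.13 = 2.48805

2.488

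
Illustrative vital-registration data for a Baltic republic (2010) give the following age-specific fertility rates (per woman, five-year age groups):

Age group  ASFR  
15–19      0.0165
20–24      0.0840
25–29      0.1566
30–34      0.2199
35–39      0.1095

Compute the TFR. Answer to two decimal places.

Sum of ASFRs = 0.0165 + 0.0840 + 0.1566 + 0.2199 + 0.1095 = 0.5865
TFR = 5 × 0.5865 = 2.9325

2.93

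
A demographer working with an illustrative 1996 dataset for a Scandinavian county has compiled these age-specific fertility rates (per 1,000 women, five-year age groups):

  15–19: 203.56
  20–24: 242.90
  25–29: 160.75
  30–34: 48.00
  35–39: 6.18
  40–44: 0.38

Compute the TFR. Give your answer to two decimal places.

Sum of ASFRs = 203.56 + 242.90 + 160.75 + 48.00 + 6.18 + 0.38 = 661.77
TFR = 5 × 661.77 / 1000 = 3.30885

3.31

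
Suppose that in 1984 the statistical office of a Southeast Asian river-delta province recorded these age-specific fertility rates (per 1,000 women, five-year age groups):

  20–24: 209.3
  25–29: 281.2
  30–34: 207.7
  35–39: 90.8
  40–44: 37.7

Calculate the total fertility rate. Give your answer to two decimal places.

Sum of ASFRs = 209.3 + 281.2 + 207.7 + 90.8 + 37.7 = 826.7
TFR = 5 × 826.7 / 1000 = 4.1335

4.13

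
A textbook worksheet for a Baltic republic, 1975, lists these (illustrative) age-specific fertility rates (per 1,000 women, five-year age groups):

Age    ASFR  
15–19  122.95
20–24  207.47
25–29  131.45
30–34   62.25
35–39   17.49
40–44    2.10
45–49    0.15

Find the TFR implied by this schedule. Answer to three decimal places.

2.719

Sum of ASFRs = 122.95 + 207.47 + 131.45 + 62.25 + 17.49 + 2.10 + 0.15 = 543.86
TFR = 5 × 543.86 / 1000 = 2.7193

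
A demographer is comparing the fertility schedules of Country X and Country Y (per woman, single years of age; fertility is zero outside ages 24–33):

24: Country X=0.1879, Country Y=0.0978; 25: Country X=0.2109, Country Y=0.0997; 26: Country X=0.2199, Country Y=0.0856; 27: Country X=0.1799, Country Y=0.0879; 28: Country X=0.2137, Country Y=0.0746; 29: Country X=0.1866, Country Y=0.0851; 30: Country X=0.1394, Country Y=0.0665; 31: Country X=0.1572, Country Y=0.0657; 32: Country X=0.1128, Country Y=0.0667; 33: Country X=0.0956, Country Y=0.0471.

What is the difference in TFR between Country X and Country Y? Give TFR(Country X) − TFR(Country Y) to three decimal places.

0.927

Country X:
  Sum of ASFRs = 0.1879 + 0.2109 + 0.2199 + 0.1799 + 0.2137 + 0.1866 + 0.1394 + 0.1572 + 0.1128 + 0.0956 = 1.7039
  TFR = 1.7039
Country Y:
  Sum of ASFRs = 0.0978 + 0.0997 + 0.0856 + 0.0879 + 0.0746 + 0.0851 + 0.0665 + 0.0657 + 0.0667 + 0.0471 = 0.7767
  TFR = 0.7767
Difference = 1.7039 − 0.7767 = 0.9272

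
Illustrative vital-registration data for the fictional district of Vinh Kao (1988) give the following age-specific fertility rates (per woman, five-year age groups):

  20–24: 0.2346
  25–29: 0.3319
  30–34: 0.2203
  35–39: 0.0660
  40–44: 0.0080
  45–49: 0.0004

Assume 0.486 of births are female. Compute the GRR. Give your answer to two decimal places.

2.09

Proportion female at birth = 0.486.
Sum of ASFRs = 0.2346 + 0.3319 + 0.2203 + 0.0660 + 0.0080 + 0.0004 = 0.8612
TFR = 5 × 0.8612 = 4.306
GRR = 0.486 × 4.306 = 2.09272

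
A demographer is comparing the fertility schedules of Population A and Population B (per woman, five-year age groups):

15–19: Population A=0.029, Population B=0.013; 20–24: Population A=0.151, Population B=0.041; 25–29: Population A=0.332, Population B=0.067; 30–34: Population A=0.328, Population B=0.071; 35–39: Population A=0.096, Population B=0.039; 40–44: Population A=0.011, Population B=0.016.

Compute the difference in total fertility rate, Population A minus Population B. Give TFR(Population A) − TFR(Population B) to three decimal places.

Population A:
  Sum of ASFRs = 0.029 + 0.151 + 0.332 + 0.328 + 0.096 + 0.011 = 0.947
  TFR = 5 × 0.947 = 4.735
Population B:
  Sum of ASFRs = 0.013 + 0.041 + 0.067 + 0.071 + 0.039 + 0.016 = 0.247
  TFR = 5 × 0.247 = 1.235
Difference = 4.735 − 1.235 = 3.5

3.500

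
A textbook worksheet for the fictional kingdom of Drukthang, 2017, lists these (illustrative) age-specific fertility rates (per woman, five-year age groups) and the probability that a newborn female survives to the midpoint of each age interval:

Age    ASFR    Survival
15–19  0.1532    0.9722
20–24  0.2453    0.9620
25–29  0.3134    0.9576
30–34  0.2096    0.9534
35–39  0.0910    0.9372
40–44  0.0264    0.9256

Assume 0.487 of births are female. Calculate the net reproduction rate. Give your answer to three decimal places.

Proportion female at birth = 0.487.
Weighting each age-specific rate by interval width and survival:
  15–19: 5 × 0.1532 × 0.9722 = 0.74471
  20–24: 5 × 0.2453 × 0.9620 = 1.17989
  25–29: 5 × 0.3134 × 0.9576 = 1.50056
  30–34: 5 × 0.2096 × 0.9534 = 0.99916
  35–39: 5 × 0.0910 × 0.9372 = 0.42643
  40–44: 5 × 0.0264 × 0.9256 = 0.12218
Sum = 4.97293
NRR = 0.487 × 4.97293 = 2.42182
With NRR above 1 the population is above replacement fertility.

2.422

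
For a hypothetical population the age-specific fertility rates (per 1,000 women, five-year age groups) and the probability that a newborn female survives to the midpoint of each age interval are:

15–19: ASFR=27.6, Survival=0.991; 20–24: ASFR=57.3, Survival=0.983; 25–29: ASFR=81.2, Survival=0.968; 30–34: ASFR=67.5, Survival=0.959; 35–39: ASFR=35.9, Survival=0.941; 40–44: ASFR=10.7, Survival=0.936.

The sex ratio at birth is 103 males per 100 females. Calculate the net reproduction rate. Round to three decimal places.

Proportion female at birth = 100 / (100 + 103) = 0.49261.
Survival-weighted fertility by age (5·fₓ·Sₓ):
  15–19: 5 × 27.6/1000 × 0.991 = 0.13676
  20–24: 5 × 57.3/1000 × 0.983 = 0.28163
  25–29: 5 × 81.2/1000 × 0.968 = 0.39301
  30–34: 5 × 67.5/1000 × 0.959 = 0.32366
  35–39: 5 × 35.9/1000 × 0.941 = 0.16891
  40–44: 5 × 10.7/1000 × 0.936 = 0.05008
Sum = 1.35405
NRR = 0.49261 × 1.35405 = 0.66702

0.667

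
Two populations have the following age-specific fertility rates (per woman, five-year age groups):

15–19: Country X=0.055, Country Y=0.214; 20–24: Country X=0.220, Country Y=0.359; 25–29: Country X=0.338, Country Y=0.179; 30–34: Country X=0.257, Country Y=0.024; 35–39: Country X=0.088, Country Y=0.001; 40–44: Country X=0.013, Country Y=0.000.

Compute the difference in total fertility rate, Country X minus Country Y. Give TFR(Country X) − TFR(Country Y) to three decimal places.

0.970

Country X:
  Sum of ASFRs = 0.055 + 0.220 + 0.338 + 0.257 + 0.088 + 0.013 = 0.971
  TFR = 5 × 0.971 = 4.855
Country Y:
  Sum of ASFRs = 0.214 + 0.359 + 0.179 + 0.024 + 0.001 + 0.000 = 0.777
  TFR = 5 × 0.777 = 3.885
Difference = 4.855 − 3.885 = 0.97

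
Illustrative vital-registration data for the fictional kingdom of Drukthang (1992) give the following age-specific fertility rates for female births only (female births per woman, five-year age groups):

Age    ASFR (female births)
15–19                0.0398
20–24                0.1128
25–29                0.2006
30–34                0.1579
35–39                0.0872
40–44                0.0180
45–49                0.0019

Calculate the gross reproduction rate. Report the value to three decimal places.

Sum of female ASFRs = 0.0398 + 0.1128 + 0.2006 + 0.1579 + 0.0872 + 0.0180 + 0.0019 = 0.6182
GRR = 5 × 0.6182 = 3.091

3.091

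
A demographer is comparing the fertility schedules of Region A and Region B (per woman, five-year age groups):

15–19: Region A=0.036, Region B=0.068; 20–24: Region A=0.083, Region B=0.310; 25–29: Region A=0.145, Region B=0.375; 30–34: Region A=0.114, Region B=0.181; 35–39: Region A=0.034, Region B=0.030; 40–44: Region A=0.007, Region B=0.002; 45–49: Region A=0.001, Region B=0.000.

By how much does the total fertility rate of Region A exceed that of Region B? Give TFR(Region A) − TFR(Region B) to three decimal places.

Region A:
  Sum of ASFRs = 0.036 + 0.083 + 0.145 + 0.114 + 0.034 + 0.007 + 0.001 = 0.420
  TFR = 5 × 0.420 = 2.1
Region B:
  Sum of ASFRs = 0.068 + 0.310 + 0.375 + 0.181 + 0.030 + 0.002 + 0.000 = 0.966
  TFR = 5 × 0.966 = 4.83
Difference = 2.1 − 4.83 = -2.73

-2.730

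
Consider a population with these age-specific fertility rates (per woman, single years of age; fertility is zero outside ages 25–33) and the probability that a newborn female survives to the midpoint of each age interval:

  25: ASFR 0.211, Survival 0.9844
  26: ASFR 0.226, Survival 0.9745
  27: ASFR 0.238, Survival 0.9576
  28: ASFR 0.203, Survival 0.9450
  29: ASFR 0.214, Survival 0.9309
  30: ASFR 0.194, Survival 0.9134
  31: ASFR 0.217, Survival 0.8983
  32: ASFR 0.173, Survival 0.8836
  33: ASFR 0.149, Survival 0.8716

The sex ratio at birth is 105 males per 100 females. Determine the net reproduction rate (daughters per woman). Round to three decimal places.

Proportion female at birth = 100 / (100 + 105) = 0.48780.
Per-age-group product (1 × ASFR × survival probability):
  25: 1 × 0.211 × 0.9844 = 0.20771
  26: 1 × 0.226 × 0.9745 = 0.22024
  27: 1 × 0.238 × 0.9576 = 0.22791
  28: 1 × 0.203 × 0.9450 = 0.19184
  29: 1 × 0.214 × 0.9309 = 0.19921
  30: 1 × 0.194 × 0.9134 = 0.17720
  31: 1 × 0.217 × 0.8983 = 0.19493
  32: 1 × 0.173 × 0.8836 = 0.15286
  33: 1 × 0.149 × 0.8716 = 0.12987
Sum = 1.70177
NRR = 0.48780 × 1.70177 = 0.83012
With NRR below 1 the population is below replacement fertility.

0.830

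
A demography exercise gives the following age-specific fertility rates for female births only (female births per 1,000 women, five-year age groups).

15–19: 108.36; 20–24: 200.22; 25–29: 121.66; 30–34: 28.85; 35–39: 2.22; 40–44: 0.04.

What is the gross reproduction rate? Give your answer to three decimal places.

2.307

Sum of female ASFRs = 108.36 + 200.22 + 121.66 + 28.85 + 2.22 + 0.04 = 461.35
GRR = 5 × 461.35 / 1000 = 2.30675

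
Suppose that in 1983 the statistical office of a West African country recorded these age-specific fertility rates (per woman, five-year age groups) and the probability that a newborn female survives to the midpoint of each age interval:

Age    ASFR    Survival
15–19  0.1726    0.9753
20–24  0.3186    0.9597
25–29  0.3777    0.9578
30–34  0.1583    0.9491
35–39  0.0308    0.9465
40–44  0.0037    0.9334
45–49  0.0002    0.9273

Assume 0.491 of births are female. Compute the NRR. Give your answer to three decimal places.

2.501

Proportion female at birth = 0.491.
Survival-weighted fertility by age (5·fₓ·Sₓ):
  15–19: 5 × 0.1726 × 0.9753 = 0.84168
  20–24: 5 × 0.3186 × 0.9597 = 1.52880
  25–29: 5 × 0.3777 × 0.9578 = 1.80881
  30–34: 5 × 0.1583 × 0.9491 = 0.75121
  35–39: 5 × 0.0308 × 0.9465 = 0.14576
  40–44: 5 × 0.0037 × 0.9334 = 0.01727
  45–49: 5 × 0.0002 × 0.9273 = 0.00093
Sum = 5.09446
NRR = 0.491 × 5.09446 = 2.50138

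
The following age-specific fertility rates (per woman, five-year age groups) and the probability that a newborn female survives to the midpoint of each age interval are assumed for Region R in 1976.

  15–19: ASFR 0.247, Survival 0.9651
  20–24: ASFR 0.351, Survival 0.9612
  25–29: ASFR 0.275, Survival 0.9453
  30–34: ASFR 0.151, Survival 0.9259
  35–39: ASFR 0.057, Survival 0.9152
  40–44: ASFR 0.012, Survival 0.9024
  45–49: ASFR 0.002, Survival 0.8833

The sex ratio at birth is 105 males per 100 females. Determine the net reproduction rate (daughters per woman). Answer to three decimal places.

Proportion female at birth = 100 / (100 + 105) = 0.48780.
Survival-weighted fertility by age (5·fₓ·Sₓ):
  15–19: 5 × 0.247 × 0.9651 = 1.19190
  20–24: 5 × 0.351 × 0.9612 = 1.68691
  25–29: 5 × 0.275 × 0.9453 = 1.29979
  30–34: 5 × 0.151 × 0.9259 = 0.69905
  35–39: 5 × 0.057 × 0.9152 = 0.26083
  40–44: 5 × 0.012 × 0.9024 = 0.05414
  45–49: 5 × 0.002 × 0.8833 = 0.00883
Sum = 5.20145
NRR = 0.48780 × 5.20145 = 2.53727
With NRR above 1 the population is above replacement fertility.

2.537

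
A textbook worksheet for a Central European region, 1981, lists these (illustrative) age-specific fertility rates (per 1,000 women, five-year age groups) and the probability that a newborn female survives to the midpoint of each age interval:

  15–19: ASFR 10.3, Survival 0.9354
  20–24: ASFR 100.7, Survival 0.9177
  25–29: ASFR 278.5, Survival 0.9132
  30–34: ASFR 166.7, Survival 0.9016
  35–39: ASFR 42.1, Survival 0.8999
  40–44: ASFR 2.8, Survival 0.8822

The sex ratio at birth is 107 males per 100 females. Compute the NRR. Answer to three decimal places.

1.321

Proportion female at birth = 100 / (100 + 107) = 0.48309.
Each age group contributes 5 × ASFR × survival:
  15–19: 5 × 10.3/1000 × 0.9354 = 0.04817
  20–24: 5 × 100.7/1000 × 0.9177 = 0.46206
  25–29: 5 × 278.5/1000 × 0.9132 = 1.27163
  30–34: 5 × 166.7/1000 × 0.9016 = 0.75148
  35–39: 5 × 42.1/1000 × 0.8999 = 0.18943
  40–44: 5 × 2.8/1000 × 0.8822 = 0.01235
Sum = 2.73512
NRR = 0.48309 × 2.73512 = 1.32131
NRR > 1, so each generation more than replaces itself.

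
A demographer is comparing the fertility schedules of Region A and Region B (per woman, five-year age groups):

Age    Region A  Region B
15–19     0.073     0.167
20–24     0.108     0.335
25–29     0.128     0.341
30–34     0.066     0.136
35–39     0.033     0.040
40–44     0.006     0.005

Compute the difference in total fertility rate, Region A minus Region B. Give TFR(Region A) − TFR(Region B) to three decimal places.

-3.050

Region A:
  Sum of ASFRs = 0.073 + 0.108 + 0.128 + 0.066 + 0.033 + 0.006 = 0.414
  TFR = 5 × 0.414 = 2.07
Region B:
  Sum of ASFRs = 0.167 + 0.335 + 0.341 + 0.136 + 0.040 + 0.005 = 1.024
  TFR = 5 × 1.024 = 5.12
Difference = 2.07 − 5.12 = -3.05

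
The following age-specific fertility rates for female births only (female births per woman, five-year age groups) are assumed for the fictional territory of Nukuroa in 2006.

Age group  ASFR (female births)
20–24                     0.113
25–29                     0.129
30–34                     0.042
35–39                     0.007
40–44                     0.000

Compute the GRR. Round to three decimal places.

Sum of female ASFRs = 0.113 + 0.129 + 0.042 + 0.007 + 0.000 = 0.291
GRR = 5 × 0.291 = 1.455

1.455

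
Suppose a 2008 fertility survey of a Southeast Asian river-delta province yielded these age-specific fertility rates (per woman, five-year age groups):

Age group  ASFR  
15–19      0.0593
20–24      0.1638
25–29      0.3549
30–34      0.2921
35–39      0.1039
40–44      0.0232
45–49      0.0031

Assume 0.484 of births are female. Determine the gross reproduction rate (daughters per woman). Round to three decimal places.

Proportion female at birth = 0.484.
Sum of ASFRs = 0.0593 + 0.1638 + 0.3549 + 0.2921 + 0.1039 + 0.0232 + 0.0031 = 1.0003
TFR = 5 × 1.0003 = 5.0015
GRR = 0.484 × 5.0015 = 2.42073

2.421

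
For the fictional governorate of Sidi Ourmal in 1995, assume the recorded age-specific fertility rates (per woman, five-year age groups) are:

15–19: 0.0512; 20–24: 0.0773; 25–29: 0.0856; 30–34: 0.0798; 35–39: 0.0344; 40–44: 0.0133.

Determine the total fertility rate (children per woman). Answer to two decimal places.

1.71

Sum of ASFRs = 0.0512 + 0.0773 + 0.0856 + 0.0798 + 0.0344 + 0.0133 = 0.3416
TFR = 5 × 0.3416 = 1.708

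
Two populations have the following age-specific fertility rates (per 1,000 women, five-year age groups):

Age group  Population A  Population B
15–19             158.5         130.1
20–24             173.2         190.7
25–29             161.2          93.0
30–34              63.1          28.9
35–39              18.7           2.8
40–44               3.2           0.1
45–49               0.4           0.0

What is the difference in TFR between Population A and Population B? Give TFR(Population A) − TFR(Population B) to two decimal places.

Population A:
  Sum of ASFRs = 158.5 + 173.2 + 161.2 + 63.1 + 18.7 + 3.2 + 0.4 = 578.3
  TFR = 5 × 578.3 / 1000 = 2.8915
Population B:
  Sum of ASFRs = 130.1 + 190.7 + 93.0 + 28.9 + 2.8 + 0.1 + 0.0 = 445.6
  TFR = 5 × 445.6 / 1000 = 2.228
Difference = 2.8915 − 2.228 = 0.6635

0.66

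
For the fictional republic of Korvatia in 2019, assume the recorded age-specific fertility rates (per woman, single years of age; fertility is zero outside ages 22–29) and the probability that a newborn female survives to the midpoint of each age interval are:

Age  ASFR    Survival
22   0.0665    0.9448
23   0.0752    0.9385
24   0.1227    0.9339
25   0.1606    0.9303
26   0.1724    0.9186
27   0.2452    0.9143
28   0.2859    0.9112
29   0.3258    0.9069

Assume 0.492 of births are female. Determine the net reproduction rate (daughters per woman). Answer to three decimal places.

0.657

Proportion female at birth = 0.492.
Per-age-group product (1 × ASFR × survival probability):
  22: 1 × 0.0665 × 0.9448 = 0.06283
  23: 1 × 0.0752 × 0.9385 = 0.07058
  24: 1 × 0.1227 × 0.9339 = 0.11459
  25: 1 × 0.1606 × 0.9303 = 0.14941
  26: 1 × 0.1724 × 0.9186 = 0.15837
  27: 1 × 0.2452 × 0.9143 = 0.22419
  28: 1 × 0.2859 × 0.9112 = 0.26051
  29: 1 × 0.3258 × 0.9069 = 0.29547
Sum = 1.33595
NRR = 0.492 × 1.33595 = 0.65729
An NRR under 1 implies long-run decline under these rates.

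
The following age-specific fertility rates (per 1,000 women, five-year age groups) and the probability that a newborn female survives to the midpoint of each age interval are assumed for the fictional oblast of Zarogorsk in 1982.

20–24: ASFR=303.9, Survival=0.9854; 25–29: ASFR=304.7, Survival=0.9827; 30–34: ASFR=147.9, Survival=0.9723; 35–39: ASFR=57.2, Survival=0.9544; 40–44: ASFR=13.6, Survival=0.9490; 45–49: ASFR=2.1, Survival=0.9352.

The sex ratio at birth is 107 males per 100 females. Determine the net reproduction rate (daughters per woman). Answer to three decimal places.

Proportion female at birth = 100 / (100 + 107) = 0.48309.
Per-age-group product (5 × ASFR × survival probability):
  20–24: 5 × 303.9/1000 × 0.9854 = 1.49732
  25–29: 5 × 304.7/1000 × 0.9827 = 1.49714
  30–34: 5 × 147.9/1000 × 0.9723 = 0.71902
  35–39: 5 × 57.2/1000 × 0.9544 = 0.27296
  40–44: 5 × 13.6/1000 × 0.9490 = 0.06453
  45–49: 5 × 2.1/1000 × 0.9352 = 0.00982
Sum = 4.06079
NRR = 0.48309 × 4.06079 = 1.96173
With NRR above 1 the population is above replacement fertility.

1.962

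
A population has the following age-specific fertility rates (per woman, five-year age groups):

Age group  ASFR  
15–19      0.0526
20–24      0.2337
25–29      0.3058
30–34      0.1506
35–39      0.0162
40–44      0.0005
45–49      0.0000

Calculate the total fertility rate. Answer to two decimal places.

Sum of ASFRs = 0.0526 + 0.2337 + 0.3058 + 0.1506 + 0.0162 + 0.0005 + 0.0000 = 0.7594
TFR = 5 × 0.7594 = 3.797

3.80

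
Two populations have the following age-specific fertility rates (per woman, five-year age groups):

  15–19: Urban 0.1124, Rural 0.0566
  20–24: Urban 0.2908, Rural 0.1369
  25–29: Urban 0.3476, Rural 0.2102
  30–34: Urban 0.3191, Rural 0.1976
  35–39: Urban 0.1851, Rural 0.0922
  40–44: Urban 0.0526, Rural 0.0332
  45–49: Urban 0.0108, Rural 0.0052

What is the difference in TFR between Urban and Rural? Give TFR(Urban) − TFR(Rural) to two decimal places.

2.93

Urban:
  Sum of ASFRs = 0.1124 + 0.2908 + 0.3476 + 0.3191 + 0.1851 + 0.0526 + 0.0108 = 1.3184
  TFR = 5 × 1.3184 = 6.592
Rural:
  Sum of ASFRs = 0.0566 + 0.1369 + 0.2102 + 0.1976 + 0.0922 + 0.0332 + 0.0052 = 0.7319
  TFR = 5 × 0.7319 = 3.6595
Difference = 6.592 − 3.6595 = 2.9325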